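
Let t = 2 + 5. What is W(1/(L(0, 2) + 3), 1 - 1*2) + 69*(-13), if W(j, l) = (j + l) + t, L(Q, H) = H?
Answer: -4454/5 ≈ -890.80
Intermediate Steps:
t = 7
W(j, l) = 7 + j + l (W(j, l) = (j + l) + 7 = 7 + j + l)
W(1/(L(0, 2) + 3), 1 - 1*2) + 69*(-13) = (7 + 1/(2 + 3) + (1 - 1*2)) + 69*(-13) = (7 + 1/5 + (1 - 2)) - 897 = (7 + ⅕ - 1) - 897 = 31/5 - 897 = -4454/5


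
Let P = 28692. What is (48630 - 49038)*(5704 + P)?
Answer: -14033568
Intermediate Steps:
(48630 - 49038)*(5704 + P) = (48630 - 49038)*(5704 + 28692) = -408*34396 = -14033568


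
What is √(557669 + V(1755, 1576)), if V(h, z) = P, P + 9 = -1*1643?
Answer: √556017 ≈ 745.67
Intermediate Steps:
P = -1652 (P = -9 - 1*1643 = -9 - 1643 = -1652)
V(h, z) = -1652
√(557669 + V(1755, 1576)) = √(557669 - 1652) = √556017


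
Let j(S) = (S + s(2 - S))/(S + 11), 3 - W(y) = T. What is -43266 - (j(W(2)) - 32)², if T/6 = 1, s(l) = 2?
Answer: -2835073/64 ≈ -44298.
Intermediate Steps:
T = 6 (T = 6*1 = 6)
W(y) = -3 (W(y) = 3 - 1*6 = 3 - 6 = -3)
j(S) = (2 + S)/(11 + S) (j(S) = (S + 2)/(S + 11) = (2 + S)/(11 + S))
-43266 - (j(W(2)) - 32)² = -43266 - ((2 - 3)/(11 - 3) - 32)² = -43266 - (-1/8 - 32)² = -43266 - ((⅛)*(-1) - 32)² = -43266 - (-⅛ - 32)² = -43266 - (-257/8)² = -43266 - 1*66049/64 = -43266 - 66049/64 = -2835073/64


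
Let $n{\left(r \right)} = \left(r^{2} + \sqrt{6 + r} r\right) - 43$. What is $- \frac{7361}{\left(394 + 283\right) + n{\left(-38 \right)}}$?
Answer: $- \frac{7648079}{2182146} - \frac{279718 i \sqrt{2}}{1091073} \approx -3.5048 - 0.36256 i$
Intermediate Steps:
$n{\left(r \right)} = -43 + r^{2} + r \sqrt{6 + r}$ ($n{\left(r \right)} = \left(r^{2} + r \sqrt{6 + r}\right) - 43 = -43 + r^{2} + r \sqrt{6 + r}$)
$- \frac{7361}{\left(394 + 283\right) + n{\left(-38 \right)}} = - \frac{7361}{\left(394 + 283\right) - \left(43 - 1444 + 38 \sqrt{6 - 38}\right)} = - \frac{7361}{677 - \left(-1401 + 152 i \sqrt{2}\right)} = - \frac{7361}{677 + \left(1401 - 152 i \sqrt{2}\right)} = - \frac{7361}{2078 - 152 i \sqrt{2}}$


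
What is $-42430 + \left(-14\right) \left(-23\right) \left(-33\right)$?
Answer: $-53056$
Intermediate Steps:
$-42430 + \left(-14\right) \left(-23\right) \left(-33\right) = -42430 + 322 \left(-33\right) = -42430 - 10626 = -53056$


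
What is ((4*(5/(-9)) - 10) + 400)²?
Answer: 12180100/81 ≈ 1.5037e+5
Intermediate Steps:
((4*(5/(-9)) - 10) + 400)² = ((4*(5*(-⅑)) - 10) + 400)² = ((4*(-5/9) - 10) + 400)² = ((-20/9 - 10) + 400)² = (-110/9 + 400)² = (3490/9)² = 12180100/81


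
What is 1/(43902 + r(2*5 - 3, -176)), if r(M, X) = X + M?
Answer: 1/43733 ≈ 2.2866e-5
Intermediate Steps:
r(M, X) = M + X
1/(43902 + r(2*5 - 3, -176)) = 1/(43902 + ((2*5 - 3) - 176)) = 1/(43902 + ((10 - 3) - 176)) = 1/(43902 + (7 - 176)) = 1/(43902 - 169) = 1/43733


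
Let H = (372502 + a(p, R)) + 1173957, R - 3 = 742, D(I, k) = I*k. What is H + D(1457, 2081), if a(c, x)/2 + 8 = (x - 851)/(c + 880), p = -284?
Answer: 682190487/149 ≈ 4.5785e+6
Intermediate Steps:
R = 745 (R = 3 + 742 = 745)
a(c, x) = -16 + 2*(-851 + x)/(880 + c) (a(c, x) = -16 + 2*((x - 851)/(c + 880)) = -16 + 2*((-851 + x)/(880 + c)) = -16 + 2*(-851 + x)/(880 + c))
H = 230419954/149 (H = (372502 + 2*(-7891 + 745 - 8*(-284))/(880 - 284)) + 1173957 = (372502 + 2*(-7891 + 745 + 2272)/596) + 1173957 = (372502 + 2*(1/596)*(-4874)) + 1173957 = (372502 - 2437/149) + 1173957 = 55500361/149 + 1173957 = 230419954/149 ≈ 1.5464e+6)
H + D(1457, 2081) = 230419954/149 + 1457*2081 = 230419954/149 + 3032017 = 682190487/149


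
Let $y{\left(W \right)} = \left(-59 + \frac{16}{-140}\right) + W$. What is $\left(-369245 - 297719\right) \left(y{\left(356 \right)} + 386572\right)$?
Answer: $- \frac{9030966682204}{35} \approx -2.5803 \cdot 10^{11}$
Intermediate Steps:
$y{\left(W \right)} = - \frac{2069}{35} + W$ ($y{\left(W \right)} = \left(-59 + 16 \left(- \frac{1}{140}\right)\right) + W = \left(-59 - \frac{4}{35}\right) + W = - \frac{2069}{35} + W$)
$\left(-369245 - 297719\right) \left(y{\left(356 \right)} + 386572\right) = \left(-369245 - 297719\right) \left(\left(- \frac{2069}{35} + 356\right) + 386572\right) = - 666964 \left(\frac{10391}{35} + 386572\right) = \left(-666964\right) \frac{13540411}{35} = - \frac{9030966682204}{35}$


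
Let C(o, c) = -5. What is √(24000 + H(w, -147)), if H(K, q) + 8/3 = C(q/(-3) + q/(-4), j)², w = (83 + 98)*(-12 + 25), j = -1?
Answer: √216201/3 ≈ 154.99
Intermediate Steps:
w = 2353 (w = 181*13 = 2353)
H(K, q) = 67/3 (H(K, q) = -8/3 + (-5)² = -8/3 + 25 = 67/3)
√(24000 + H(w, -147)) = √(24000 + 67/3) = √(72067/3) = √216201/3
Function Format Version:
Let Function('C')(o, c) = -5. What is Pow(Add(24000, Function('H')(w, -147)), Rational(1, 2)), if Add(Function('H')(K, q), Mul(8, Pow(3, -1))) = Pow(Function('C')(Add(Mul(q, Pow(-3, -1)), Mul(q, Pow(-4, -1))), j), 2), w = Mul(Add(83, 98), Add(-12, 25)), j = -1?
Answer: Mul(Rational(1, 3), Pow(216201, Rational(1, 2))) ≈ 154.99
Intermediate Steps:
w = 2353 (w = Mul(181, 13) = 2353)
Function('H')(K, q) = Rational(67, 3) (Function('H')(K, q) = Add(Rational(-8, 3), Pow(-5, 2)) = Add(Rational(-8, 3), 25) = Rational(67, 3))
Pow(Add(24000, Function('H')(w, -147)), Rational(1, 2)) = Pow(Add(24000, Rational(67, 3)), Rational(1, 2)) = Pow(Rational(72067, 3), Rational(1, 2)) = Mul(Rational(1, 3), Pow(216201, Rational(1, 2)))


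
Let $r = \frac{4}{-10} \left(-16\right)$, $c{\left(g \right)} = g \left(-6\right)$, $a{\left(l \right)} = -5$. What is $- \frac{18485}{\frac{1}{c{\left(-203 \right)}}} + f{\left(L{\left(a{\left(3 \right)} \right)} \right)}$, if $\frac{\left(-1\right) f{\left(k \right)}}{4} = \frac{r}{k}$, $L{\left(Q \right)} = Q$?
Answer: $- \frac{562868122}{25} \approx -2.2515 \cdot 10^{7}$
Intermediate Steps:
$c{\left(g \right)} = - 6 g$
$r = \frac{32}{5}$ ($r = 4 \left(- \frac{1}{10}\right) \left(-16\right) = \left(- \frac{2}{5}\right) \left(-16\right) = \frac{32}{5} \approx 6.4$)
$f{\left(k \right)} = - \frac{128}{5 k}$ ($f{\left(k \right)} = - 4 \frac{32}{5 k} = - \frac{128}{5 k}$)
$- \frac{18485}{\frac{1}{c{\left(-203 \right)}}} + f{\left(L{\left(a{\left(3 \right)} \right)} \right)} = - \frac{18485}{\frac{1}{\left(-6\right) \left(-203\right)}} - \frac{128}{5 \left(-5\right)} = - \frac{18485}{\frac{1}{1218}} - - \frac{128}{25} = - 18485 \frac{1}{\frac{1}{1218}} + \frac{128}{25} = \left(-18485\right) 1218 + \frac{128}{25} = -22514730 + \frac{128}{25} = - \frac{562868122}{25}$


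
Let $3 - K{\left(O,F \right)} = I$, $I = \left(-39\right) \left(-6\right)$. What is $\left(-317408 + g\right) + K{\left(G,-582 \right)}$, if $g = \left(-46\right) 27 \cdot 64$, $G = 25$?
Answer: $-397127$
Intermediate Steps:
$I = 234$
$K{\left(O,F \right)} = -231$ ($K{\left(O,F \right)} = 3 - 234 = -231$)
$g = -79488$ ($g = \left(-1242\right) 64 = -79488$)
$\left(-317408 + g\right) + K{\left(G,-582 \right)} = \left(-317408 - 79488\right) - 231 = -396896 - 231 = -397127$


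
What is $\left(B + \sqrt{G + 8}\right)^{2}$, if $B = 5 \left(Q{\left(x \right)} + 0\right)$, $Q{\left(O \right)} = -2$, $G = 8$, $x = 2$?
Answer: $36$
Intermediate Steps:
$B = -10$ ($B = 5 \left(-2 + 0\right) = 5 \left(-2\right) = -10$)
$\left(B + \sqrt{G + 8}\right)^{2} = \left(-10 + \sqrt{8 + 8}\right)^{2} = \left(-10 + \sqrt{16}\right)^{2} = \left(-10 + 4\right)^{2} = \left(-6\right)^{2} = 36$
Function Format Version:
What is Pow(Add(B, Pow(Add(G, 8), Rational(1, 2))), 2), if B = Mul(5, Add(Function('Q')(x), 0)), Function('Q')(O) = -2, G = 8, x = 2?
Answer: 36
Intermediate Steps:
B = -10 (B = Mul(5, Add(-2, 0)) = Mul(5, -2) = -10)
Pow(Add(B, Pow(Add(G, 8), Rational(1, 2))), 2) = Pow(Add(-10, Pow(Add(8, 8), Rational(1, 2))), 2) = Pow(Add(-10, Pow(16, Rational(1, 2))), 2) = Pow(Add(-10, 4), 2) = Pow(-6, 2) = 36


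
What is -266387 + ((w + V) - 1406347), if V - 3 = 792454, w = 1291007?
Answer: 410730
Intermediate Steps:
V = 792457 (V = 3 + 792454 = 792457)
-266387 + ((w + V) - 1406347) = -266387 + ((1291007 + 792457) - 1406347) = -266387 + (2083464 - 1406347) = -266387 + 677117 = 410730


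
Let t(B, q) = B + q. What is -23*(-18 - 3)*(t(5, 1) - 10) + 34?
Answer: -1898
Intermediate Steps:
-23*(-18 - 3)*(t(5, 1) - 10) + 34 = -23*(-18 - 3)*((5 + 1) - 10) + 34 = -(-483)*(6 - 10) + 34 = -(-483)*(-4) + 34 = -23*84 + 34 = -1932 + 34 = -1898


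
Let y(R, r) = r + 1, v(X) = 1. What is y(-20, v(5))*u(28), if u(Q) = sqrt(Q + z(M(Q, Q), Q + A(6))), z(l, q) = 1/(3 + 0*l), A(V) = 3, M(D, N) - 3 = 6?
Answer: 2*sqrt(255)/3 ≈ 10.646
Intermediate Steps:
y(R, r) = 1 + r
M(D, N) = 9 (M(D, N) = 3 + 6 = 9)
z(l, q) = 1/3 (z(l, q) = 1/(3 + 0) = 1/3)
u(Q) = sqrt(1/3 + Q) (u(Q) = sqrt(Q + 1/3) = sqrt(1/3 + Q))
y(-20, v(5))*u(28) = (1 + 1)*(sqrt(3 + 9*28)/3) = 2*(sqrt(3 + 252)/3) = 2*(sqrt(255)/3) = 2*sqrt(255)/3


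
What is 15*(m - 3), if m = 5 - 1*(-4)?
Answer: 90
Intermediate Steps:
m = 9 (m = 5 + 4 = 9)
15*(m - 3) = 15*(9 - 3) = 15*6 = 90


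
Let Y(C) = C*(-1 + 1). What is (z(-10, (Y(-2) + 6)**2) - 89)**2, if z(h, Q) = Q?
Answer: 2809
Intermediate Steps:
Y(C) = 0 (Y(C) = C*0 = 0)
(z(-10, (Y(-2) + 6)**2) - 89)**2 = ((0 + 6)**2 - 89)**2 = (6**2 - 89)**2 = (36 - 89)**2 = (-53)**2 = 2809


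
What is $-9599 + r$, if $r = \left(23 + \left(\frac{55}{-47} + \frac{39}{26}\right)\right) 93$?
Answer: $- \frac{698357}{94} \approx -7429.3$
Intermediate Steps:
$r = \frac{203949}{94}$ ($r = \left(23 + \left(55 \left(- \frac{1}{47}\right) + 39 \cdot \frac{1}{26}\right)\right) 93 = \left(23 + \left(- \frac{55}{47} + \frac{3}{2}\right)\right) 93 = \left(23 + \frac{31}{94}\right) 93 = \frac{2193}{94} \cdot 93 = \frac{203949}{94} \approx 2169.7$)
$-9599 + r = -9599 + \frac{203949}{94} = - \frac{698357}{94}$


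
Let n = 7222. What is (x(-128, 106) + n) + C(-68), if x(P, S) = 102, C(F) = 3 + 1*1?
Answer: 7328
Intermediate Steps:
C(F) = 4 (C(F) = 3 + 1 = 4)
(x(-128, 106) + n) + C(-68) = (102 + 7222) + 4 = 7324 + 4 = 7328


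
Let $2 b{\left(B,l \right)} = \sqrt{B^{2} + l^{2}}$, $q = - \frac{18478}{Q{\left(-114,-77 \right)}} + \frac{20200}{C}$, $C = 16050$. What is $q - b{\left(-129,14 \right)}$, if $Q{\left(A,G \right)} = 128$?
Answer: $- \frac{2939863}{20544} - \frac{\sqrt{16837}}{2} \approx -207.98$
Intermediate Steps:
$q = - \frac{2939863}{20544}$ ($q = - \frac{18478}{128} + \frac{20200}{16050} = \left(-18478\right) \frac{1}{128} + 20200 \cdot \frac{1}{16050} = - \frac{9239}{64} + \frac{404}{321} = - \frac{2939863}{20544} \approx -143.1$)
$b{\left(B,l \right)} = \frac{\sqrt{B^{2} + l^{2}}}{2}$
$q - b{\left(-129,14 \right)} = - \frac{2939863}{20544} - \frac{\sqrt{\left(-129\right)^{2} + 14^{2}}}{2} = - \frac{2939863}{20544} - \frac{\sqrt{16641 + 196}}{2} = - \frac{2939863}{20544} - \frac{\sqrt{16837}}{2}$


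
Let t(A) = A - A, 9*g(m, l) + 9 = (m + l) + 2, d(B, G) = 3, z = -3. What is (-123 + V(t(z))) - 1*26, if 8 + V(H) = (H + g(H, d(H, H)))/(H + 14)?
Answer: -9893/63 ≈ -157.03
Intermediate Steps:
g(m, l) = -7/9 + l/9 + m/9 (g(m, l) = -1 + ((m + l) + 2)/9 = -1 + ((l + m) + 2)/9 = -1 + (2 + l + m)/9 = -1 + (2/9 + l/9 + m/9) = -7/9 + l/9 + m/9)
t(A) = 0
V(H) = -8 + (-4/9 + 10*H/9)/(14 + H) (V(H) = -8 + (H + (-7/9 + (1/9)*3 + H/9))/(H + 14) = -8 + (H + (-7/9 + 1/3 + H/9))/(14 + H) = -8 + (H + (-4/9 + H/9))/(14 + H) = -8 + (-4/9 + 10*H/9)/(14 + H))
(-123 + V(t(z))) - 1*26 = (-123 + 2*(-506 - 31*0)/(9*(14 + 0))) - 1*26 = (-123 + (2/9)*(-506 + 0)/14) - 26 = (-123 + (2/9)*(1/14)*(-506)) - 26 = (-123 - 506/63) - 26 = -8255/63 - 26 = -9893/63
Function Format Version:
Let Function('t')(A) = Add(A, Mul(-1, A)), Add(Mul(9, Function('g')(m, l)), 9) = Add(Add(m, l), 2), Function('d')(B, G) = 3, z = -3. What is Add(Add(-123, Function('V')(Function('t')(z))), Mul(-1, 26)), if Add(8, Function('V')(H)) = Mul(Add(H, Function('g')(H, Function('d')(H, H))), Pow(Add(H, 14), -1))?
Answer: Rational(-9893, 63) ≈ -157.03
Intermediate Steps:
Function('g')(m, l) = Add(Rational(-7, 9), Mul(Rational(1, 9), l), Mul(Rational(1, 9), m)) (Function('g')(m, l) = Add(-1, Mul(Rational(1, 9), Add(Add(m, l), 2))) = Add(-1, Mul(Rational(1, 9), Add(Add(l, m), 2))) = Add(-1, Mul(Rational(1, 9), Add(2, l, m))) = Add(-1, Add(Rational(2, 9), Mul(Rational(1, 9), l), Mul(Rational(1, 9), m))) = Add(Rational(-7, 9), Mul(Rational(1, 9), l), Mul(Rational(1, 9), m)))
Function('t')(A) = 0
Function('V')(H) = Add(-8, Mul(Pow(Add(14, H), -1), Add(Rational(-4, 9), Mul(Rational(10, 9), H)))) (Function('V')(H) = Add(-8, Mul(Add(H, Add(Rational(-7, 9), Mul(Rational(1, 9), 3), Mul(Rational(1, 9), H))), Pow(Add(H, 14), -1))) = Add(-8, Mul(Add(H, Add(Rational(-7, 9), Rational(1, 3), Mul(Rational(1, 9), H))), Pow(Add(14, H), -1))) = Add(-8, Mul(Add(H, Add(Rational(-4, 9), Mul(Rational(1, 9), H))), Pow(Add(14, H), -1))) = Add(-8, Mul(Add(Rational(-4, 9), Mul(Rational(10, 9), H)), Pow(Add(14, H), -1))) = Add(-8, Mul(Pow(Add(14, H), -1), Add(Rational(-4, 9), Mul(Rational(10, 9), H)))))
Add(Add(-123, Function('V')(Function('t')(z))), Mul(-1, 26)) = Add(Add(-123, Mul(Rational(2, 9), Pow(Add(14, 0), -1), Add(-506, Mul(-31, 0)))), Mul(-1, 26)) = Add(Add(-123, Mul(Rational(2, 9), Pow(14, -1), Add(-506, 0))), -26) = Add(Add(-123, Mul(Rational(2, 9), Rational(1, 14), -506)), -26) = Add(Add(-123, Rational(-506, 63)), -26) = Add(Rational(-8255, 63), -26) = Rational(-9893, 63)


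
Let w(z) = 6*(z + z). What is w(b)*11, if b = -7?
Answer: -924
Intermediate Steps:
w(z) = 12*z (w(z) = 6*(2*z) = 12*z)
w(b)*11 = (12*(-7))*11 = -84*11 = -924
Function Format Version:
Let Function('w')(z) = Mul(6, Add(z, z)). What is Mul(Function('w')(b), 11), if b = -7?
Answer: -924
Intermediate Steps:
Function('w')(z) = Mul(12, z) (Function('w')(z) = Mul(6, Mul(2, z)) = Mul(12, z))
Mul(Function('w')(b), 11) = Mul(Mul(12, -7), 11) = Mul(-84, 11) = -924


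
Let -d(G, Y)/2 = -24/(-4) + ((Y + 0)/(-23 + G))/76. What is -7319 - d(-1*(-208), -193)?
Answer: -51368403/7030 ≈ -7307.0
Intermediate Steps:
d(G, Y) = -12 - Y/(38*(-23 + G)) (d(G, Y) = -2*(-24/(-4) + ((Y + 0)/(-23 + G))/76) = -2*(-24*(-¼) + (Y/(-23 + G))*(1/76)) = -2*(6 + Y/(76*(-23 + G))) = -12 - Y/(38*(-23 + G)))
-7319 - d(-1*(-208), -193) = -7319 - (10488 - 1*(-193) - (-456)*(-208))/(38*(-23 - 1*(-208))) = -7319 - (10488 + 193 - 456*208)/(38*(-23 + 208)) = -7319 - (10488 + 193 - 94848)/(38*185) = -7319 - (-84167)/(38*185) = -7319 - 1*(-84167/7030) = -7319 + 84167/7030 = -51368403/7030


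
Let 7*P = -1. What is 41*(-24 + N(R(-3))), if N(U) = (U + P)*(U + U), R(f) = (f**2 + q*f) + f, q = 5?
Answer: 40344/7 ≈ 5763.4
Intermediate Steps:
R(f) = f**2 + 6*f (R(f) = (f**2 + 5*f) + f = f**2 + 6*f)
P = -1/7 (P = (1/7)*(-1) = -1/7 ≈ -0.14286)
N(U) = 2*U*(-1/7 + U) (N(U) = (U - 1/7)*(U + U) = (-1/7 + U)*(2*U) = 2*U*(-1/7 + U))
41*(-24 + N(R(-3))) = 41*(-24 + 2*(-3*(6 - 3))*(-1 + 7*(-3*(6 - 3)))/7) = 41*(-24 + 2*(-3*3)*(-1 + 7*(-3*3))/7) = 41*(-24 + (2/7)*(-9)*(-1 + 7*(-9))) = 41*(-24 + (2/7)*(-9)*(-1 - 63)) = 41*(-24 + (2/7)*(-9)*(-64)) = 41*(-24 + 1152/7) = 41*(984/7) = 40344/7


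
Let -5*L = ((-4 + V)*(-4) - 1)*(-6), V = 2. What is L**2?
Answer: 1764/25 ≈ 70.560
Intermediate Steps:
L = 42/5 (L = -((-4 + 2)*(-4) - 1)*(-6)/5 = -(-2*(-4) - 1)*(-6)/5 = -(8 - 1)*(-6)/5 = -7*(-6)/5 = -1/5*(-42) = 42/5 ≈ 8.4000)
L**2 = (42/5)**2 = 1764/25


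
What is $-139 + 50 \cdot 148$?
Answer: $7261$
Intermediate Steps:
$-139 + 50 \cdot 148 = -139 + 7400 = 7261$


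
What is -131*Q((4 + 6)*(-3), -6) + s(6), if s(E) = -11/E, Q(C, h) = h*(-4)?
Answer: -18875/6 ≈ -3145.8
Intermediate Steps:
Q(C, h) = -4*h
-131*Q((4 + 6)*(-3), -6) + s(6) = -(-524)*(-6) - 11/6 = -131*24 - 11*⅙ = -3144 - 11/6 = -18875/6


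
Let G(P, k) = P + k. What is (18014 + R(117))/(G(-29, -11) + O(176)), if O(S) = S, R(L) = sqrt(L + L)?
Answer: 9007/68 + 3*sqrt(26)/136 ≈ 132.57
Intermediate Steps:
R(L) = sqrt(2)*sqrt(L) (R(L) = sqrt(2*L) = sqrt(2)*sqrt(L))
(18014 + R(117))/(G(-29, -11) + O(176)) = (18014 + sqrt(2)*sqrt(117))/((-29 - 11) + 176) = (18014 + sqrt(2)*(3*sqrt(13)))/(-40 + 176) = (18014 + 3*sqrt(26))/136 = (18014 + 3*sqrt(26))*(1/136) = 9007/68 + 3*sqrt(26)/136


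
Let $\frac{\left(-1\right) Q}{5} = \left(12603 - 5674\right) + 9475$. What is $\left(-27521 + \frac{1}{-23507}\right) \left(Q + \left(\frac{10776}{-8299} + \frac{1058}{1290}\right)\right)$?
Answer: $\frac{6605424600916695964}{2926268895} \approx 2.2573 \cdot 10^{9}$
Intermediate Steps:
$Q = -82020$ ($Q = - 5 \left(\left(12603 - 5674\right) + 9475\right) = - 5 \left(6929 + 9475\right) = \left(-5\right) 16404 = -82020$)
$\left(-27521 + \frac{1}{-23507}\right) \left(Q + \left(\frac{10776}{-8299} + \frac{1058}{1290}\right)\right) = \left(-27521 + \frac{1}{-23507}\right) \left(-82020 + \left(\frac{10776}{-8299} + \frac{1058}{1290}\right)\right) = \left(-27521 - \frac{1}{23507}\right) \left(-82020 + \left(10776 \left(- \frac{1}{8299}\right) + 1058 \cdot \frac{1}{1290}\right)\right) = - \frac{646936148 \left(-82020 + \left(- \frac{10776}{8299} + \frac{529}{645}\right)\right)}{23507} = - \frac{646936148 \left(-82020 - \frac{59543}{124485}\right)}{23507} = \left(- \frac{646936148}{23507}\right) \left(- \frac{10210319243}{124485}\right) = \frac{6605424600916695964}{2926268895}$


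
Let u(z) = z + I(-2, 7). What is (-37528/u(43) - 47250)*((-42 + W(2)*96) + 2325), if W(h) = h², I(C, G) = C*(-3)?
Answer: -896408418/7 ≈ -1.2806e+8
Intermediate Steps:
I(C, G) = -3*C
u(z) = 6 + z (u(z) = z - 3*(-2) = z + 6 = 6 + z)
(-37528/u(43) - 47250)*((-42 + W(2)*96) + 2325) = (-37528/(6 + 43) - 47250)*((-42 + 2²*96) + 2325) = (-37528/49 - 47250)*((-42 + 4*96) + 2325) = (-37528*1/49 - 47250)*((-42 + 384) + 2325) = (-37528/49 - 47250)*(342 + 2325) = -2352778/49*2667 = -896408418/7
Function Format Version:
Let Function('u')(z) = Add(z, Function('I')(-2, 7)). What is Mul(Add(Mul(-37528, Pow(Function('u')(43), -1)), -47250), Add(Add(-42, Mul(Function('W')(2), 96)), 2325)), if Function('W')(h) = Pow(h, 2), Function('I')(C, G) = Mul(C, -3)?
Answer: Rational(-896408418, 7) ≈ -1.2806e+8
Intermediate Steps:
Function('I')(C, G) = Mul(-3, C)
Function('u')(z) = Add(6, z) (Function('u')(z) = Add(z, Mul(-3, -2)) = Add(z, 6) = Add(6, z))
Mul(Add(Mul(-37528, Pow(Function('u')(43), -1)), -47250), Add(Add(-42, Mul(Function('W')(2), 96)), 2325)) = Mul(Add(Mul(-37528, Pow(Add(6, 43), -1)), -47250), Add(Add(-42, Mul(Pow(2, 2), 96)), 2325)) = Mul(Add(Mul(-37528, Pow(49, -1)), -47250), Add(Add(-42, Mul(4, 96)), 2325)) = Mul(Add(Mul(-37528, Rational(1, 49)), -47250), Add(Add(-42, 384), 2325)) = Mul(Add(Rational(-37528, 49), -47250), Add(342, 2325)) = Mul(Rational(-2352778, 49), 2667) = Rational(-896408418, 7)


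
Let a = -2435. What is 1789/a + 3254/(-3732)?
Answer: -7300019/4543710 ≈ -1.6066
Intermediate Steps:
1789/a + 3254/(-3732) = 1789/(-2435) + 3254/(-3732) = 1789*(-1/2435) + 3254*(-1/3732) = -1789/2435 - 1627/1866 = -7300019/4543710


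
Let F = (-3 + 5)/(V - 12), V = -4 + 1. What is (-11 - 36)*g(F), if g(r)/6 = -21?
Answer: 5922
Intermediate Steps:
V = -3
F = -2/15 (F = (-3 + 5)/(-3 - 12) = 2/(-15) = 2*(-1/15) = -2/15 ≈ -0.13333)
g(r) = -126 (g(r) = 6*(-21) = -126)
(-11 - 36)*g(F) = (-11 - 36)*(-126) = -47*(-126) = 5922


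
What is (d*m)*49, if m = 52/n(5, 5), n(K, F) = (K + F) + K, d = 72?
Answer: 61152/5 ≈ 12230.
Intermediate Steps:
n(K, F) = F + 2*K (n(K, F) = (F + K) + K = F + 2*K)
m = 52/15 (m = 52/(5 + 2*5) = 52/(5 + 10) = 52/15 ≈ 3.4667)
(d*m)*49 = (72*(52/15))*49 = (1248/5)*49 = 61152/5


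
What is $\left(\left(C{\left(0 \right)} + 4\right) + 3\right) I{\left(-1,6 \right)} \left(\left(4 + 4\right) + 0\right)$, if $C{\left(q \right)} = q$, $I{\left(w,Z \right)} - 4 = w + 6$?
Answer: $504$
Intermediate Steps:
$I{\left(w,Z \right)} = 10 + w$ ($I{\left(w,Z \right)} = 4 + \left(w + 6\right) = 4 + \left(6 + w\right) = 10 + w$)
$\left(\left(C{\left(0 \right)} + 4\right) + 3\right) I{\left(-1,6 \right)} \left(\left(4 + 4\right) + 0\right) = \left(\left(0 + 4\right) + 3\right) \left(10 - 1\right) \left(\left(4 + 4\right) + 0\right) = \left(4 + 3\right) 9 \left(8 + 0\right) = 7 \cdot 9 \cdot 8 = 63 \cdot 8 = 504$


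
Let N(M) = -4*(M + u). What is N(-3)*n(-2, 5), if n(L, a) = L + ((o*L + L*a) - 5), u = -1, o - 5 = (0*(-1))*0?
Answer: -432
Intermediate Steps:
o = 5 (o = 5 + (0*(-1))*0 = 5 + 0*0 = 5 + 0 = 5)
n(L, a) = -5 + 6*L + L*a (n(L, a) = L + ((5*L + L*a) - 5) = L + (-5 + 5*L + L*a) = -5 + 6*L + L*a)
N(M) = 4 - 4*M (N(M) = -4*(M - 1) = -4*(-1 + M) = 4 - 4*M)
N(-3)*n(-2, 5) = (4 - 4*(-3))*(-5 + 6*(-2) - 2*5) = (4 + 12)*(-5 - 12 - 10) = 16*(-27) = -432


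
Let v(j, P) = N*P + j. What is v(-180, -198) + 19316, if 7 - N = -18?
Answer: 14186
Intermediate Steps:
N = 25 (N = 7 - 1*(-18) = 7 + 18 = 25)
v(j, P) = j + 25*P (v(j, P) = 25*P + j = j + 25*P)
v(-180, -198) + 19316 = (-180 + 25*(-198)) + 19316 = (-180 - 4950) + 19316 = -5130 + 19316 = 14186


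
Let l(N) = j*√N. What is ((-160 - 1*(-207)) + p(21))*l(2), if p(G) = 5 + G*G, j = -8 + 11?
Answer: 1479*√2 ≈ 2091.6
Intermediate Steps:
j = 3
l(N) = 3*√N
p(G) = 5 + G²
((-160 - 1*(-207)) + p(21))*l(2) = ((-160 - 1*(-207)) + (5 + 21²))*(3*√2) = ((-160 + 207) + (5 + 441))*(3*√2) = (47 + 446)*(3*√2) = 493*(3*√2) = 1479*√2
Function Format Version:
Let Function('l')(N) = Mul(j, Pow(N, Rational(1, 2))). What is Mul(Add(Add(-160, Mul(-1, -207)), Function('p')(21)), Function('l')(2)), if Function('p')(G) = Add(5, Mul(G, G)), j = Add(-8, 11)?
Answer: Mul(1479, Pow(2, Rational(1, 2))) ≈ 2091.6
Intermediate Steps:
j = 3
Function('l')(N) = Mul(3, Pow(N, Rational(1, 2)))
Function('p')(G) = Add(5, Pow(G, 2))
Mul(Add(Add(-160, Mul(-1, -207)), Function('p')(21)), Function('l')(2)) = Mul(Add(Add(-160, Mul(-1, -207)), Add(5, Pow(21, 2))), Mul(3, Pow(2, Rational(1, 2)))) = Mul(Add(Add(-160, 207), Add(5, 441)), Mul(3, Pow(2, Rational(1, 2)))) = Mul(Add(47, 446), Mul(3, Pow(2, Rational(1, 2)))) = Mul(493, Mul(3, Pow(2, Rational(1, 2)))) = Mul(1479, Pow(2, Rational(1, 2)))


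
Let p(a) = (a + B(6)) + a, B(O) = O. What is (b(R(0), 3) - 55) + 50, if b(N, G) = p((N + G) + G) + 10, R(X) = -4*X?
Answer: 23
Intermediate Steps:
p(a) = 6 + 2*a (p(a) = (a + 6) + a = (6 + a) + a = 6 + 2*a)
b(N, G) = 16 + 2*N + 4*G (b(N, G) = (6 + 2*((N + G) + G)) + 10 = (6 + 2*((G + N) + G)) + 10 = (6 + 2*(N + 2*G)) + 10 = (6 + (2*N + 4*G)) + 10 = (6 + 2*N + 4*G) + 10 = 16 + 2*N + 4*G)
(b(R(0), 3) - 55) + 50 = ((16 + 2*(-4*0) + 4*3) - 55) + 50 = ((16 + 2*0 + 12) - 55) + 50 = ((16 + 0 + 12) - 55) + 50 = (28 - 55) + 50 = -27 + 50 = 23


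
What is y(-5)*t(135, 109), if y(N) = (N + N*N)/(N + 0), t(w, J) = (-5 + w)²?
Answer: -67600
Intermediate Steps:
y(N) = (N + N²)/N
y(-5)*t(135, 109) = (1 - 5)*(-5 + 135)² = -4*130² = -4*16900 = -67600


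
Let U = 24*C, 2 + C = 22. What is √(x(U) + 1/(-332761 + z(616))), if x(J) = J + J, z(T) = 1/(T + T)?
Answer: 4*√10084108366332496633/409961551 ≈ 30.984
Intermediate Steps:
C = 20 (C = -2 + 22 = 20)
U = 480 (U = 24*20 = 480)
z(T) = 1/(2*T)
x(J) = 2*J
√(x(U) + 1/(-332761 + z(616))) = √(2*480 + 1/(-332761 + (½)/616)) = √(960 + 1/(-332761 + (½)*(1/616))) = √(960 + 1/(-332761 + 1/1232)) = √(960 + 1/(-409961551/1232)) = √(960 - 1232/409961551) = √(393563087728/409961551) = 4*√10084108366332496633/409961551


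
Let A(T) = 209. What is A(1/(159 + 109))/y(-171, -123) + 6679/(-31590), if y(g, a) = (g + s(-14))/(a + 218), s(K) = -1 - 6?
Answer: -157102078/1405755 ≈ -111.76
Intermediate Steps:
s(K) = -7
y(g, a) = (-7 + g)/(218 + a) (y(g, a) = (g - 7)/(a + 218) = (-7 + g)/(218 + a))
A(1/(159 + 109))/y(-171, -123) + 6679/(-31590) = 209/(((-7 - 171)/(218 - 123))) + 6679/(-31590) = 209/((-178/95)) + 6679*(-1/31590) = 209/(((1/95)*(-178))) - 6679/31590 = 209/(-178/95) - 6679/31590 = 209*(-95/178) - 6679/31590 = -19855/178 - 6679/31590 = -157102078/1405755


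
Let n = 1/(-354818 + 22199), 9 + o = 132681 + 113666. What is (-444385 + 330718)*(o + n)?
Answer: -3104499596784469/110873 ≈ -2.8000e+10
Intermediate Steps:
o = 246338 (o = -9 + (132681 + 113666) = -9 + 246347 = 246338)
n = -1/332619 (n = 1/(-332619) = -1/332619 ≈ -3.0064e-6)
(-444385 + 330718)*(o + n) = (-444385 + 330718)*(246338 - 1/332619) = -113667*81936699221/332619 = -3104499596784469/110873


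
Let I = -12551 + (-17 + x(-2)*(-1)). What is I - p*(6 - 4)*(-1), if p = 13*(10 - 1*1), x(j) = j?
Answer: -12332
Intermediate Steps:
p = 117 (p = 13*(10 - 1) = 13*9 = 117)
I = -12566 (I = -12551 + (-17 - 2*(-1)) = -12551 + (-17 + 2) = -12551 - 15 = -12566)
I - p*(6 - 4)*(-1) = -12566 - 117*(6 - 4)*(-1) = -12566 - 117*2*(-1) = -12566 - 117*(-2) = -12566 - 1*(-234) = -12566 + 234 = -12332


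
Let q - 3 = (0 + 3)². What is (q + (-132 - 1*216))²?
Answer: 112896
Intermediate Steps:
q = 12 (q = 3 + (0 + 3)² = 3 + 3² = 3 + 9 = 12)
(q + (-132 - 1*216))² = (12 + (-132 - 1*216))² = (12 + (-132 - 216))² = (12 - 348)² = (-336)² = 112896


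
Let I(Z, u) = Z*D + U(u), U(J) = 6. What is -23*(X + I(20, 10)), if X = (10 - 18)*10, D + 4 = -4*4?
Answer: 10902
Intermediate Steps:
D = -20 (D = -4 - 4*4 = -4 - 16 = -20)
X = -80 (X = -8*10 = -80)
I(Z, u) = 6 - 20*Z (I(Z, u) = Z*(-20) + 6 = -20*Z + 6 = 6 - 20*Z)
-23*(X + I(20, 10)) = -23*(-80 + (6 - 20*20)) = -23*(-80 + (6 - 400)) = -23*(-80 - 394) = -23*(-474) = 10902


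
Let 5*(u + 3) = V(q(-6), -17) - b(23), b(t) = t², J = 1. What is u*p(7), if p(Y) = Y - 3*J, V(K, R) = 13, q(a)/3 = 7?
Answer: -2124/5 ≈ -424.80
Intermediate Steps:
q(a) = 21 (q(a) = 3*7 = 21)
p(Y) = -3 + Y (p(Y) = Y - 3*1 = Y - 3 = -3 + Y)
u = -531/5 (u = -3 + (13 - 1*23²)/5 = -3 + (13 - 1*529)/5 = -3 + (13 - 529)/5 = -3 + (⅕)*(-516) = -3 - 516/5 = -531/5 ≈ -106.20)
u*p(7) = -531*(-3 + 7)/5 = -531/5*4 = -2124/5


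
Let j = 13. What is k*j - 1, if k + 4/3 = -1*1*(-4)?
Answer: 101/3 ≈ 33.667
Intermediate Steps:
k = 8/3 (k = -4/3 - 1*1*(-4) = -4/3 - 1*(-4) = -4/3 + 4 = 8/3 ≈ 2.6667)
k*j - 1 = (8/3)*13 - 1 = 104/3 - 1 = 101/3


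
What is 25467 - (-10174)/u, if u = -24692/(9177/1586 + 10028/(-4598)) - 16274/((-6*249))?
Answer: 1709937157859473629/67147173402233 ≈ 25466.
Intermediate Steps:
u = -67147173402233/9819852093 (u = -24692/(9177*(1/1586) + 10028*(-1/4598)) - 16274/(-1494) = -24692/(9177/1586 - 5014/2299) - 16274*(-1/1494) = -24692/13145719/3646214 + 8137/747 = -24692*3646214/13145719 + 8137/747 = -90032316088/13145719 + 8137/747 = -67147173402233/9819852093 ≈ -6837.9)
25467 - (-10174)/u = 25467 - (-10174)/(-67147173402233/9819852093) = 25467 - (-10174)*(-9819852093)/67147173402233 = 25467 - 1*99907175194182/67147173402233 = 25467 - 99907175194182/67147173402233 = 1709937157859473629/67147173402233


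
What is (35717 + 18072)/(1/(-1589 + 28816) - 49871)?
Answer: -1464513103/1357837716 ≈ -1.0786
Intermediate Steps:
(35717 + 18072)/(1/(-1589 + 28816) - 49871) = 53789/(1/27227 - 49871) = 53789/(-1357837716/27227) = 53789*(-27227/1357837716) = -1464513103/1357837716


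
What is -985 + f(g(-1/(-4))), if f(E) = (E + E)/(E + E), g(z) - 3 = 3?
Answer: -984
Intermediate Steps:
g(z) = 6 (g(z) = 3 + 3 = 6)
f(E) = 1 (f(E) = (2*E)/((2*E)) = (2*E)*(1/(2*E)) = 1)
-985 + f(g(-1/(-4))) = -985 + 1 = -984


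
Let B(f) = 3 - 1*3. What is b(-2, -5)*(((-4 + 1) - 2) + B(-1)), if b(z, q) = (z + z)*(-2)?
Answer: -40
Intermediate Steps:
B(f) = 0 (B(f) = 3 - 3 = 0)
b(z, q) = -4*z (b(z, q) = (2*z)*(-2) = -4*z)
b(-2, -5)*(((-4 + 1) - 2) + B(-1)) = (-4*(-2))*(((-4 + 1) - 2) + 0) = 8*((-3 - 2) + 0) = 8*(-5 + 0) = 8*(-5) = -40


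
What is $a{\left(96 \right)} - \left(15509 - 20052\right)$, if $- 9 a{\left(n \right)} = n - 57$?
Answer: $\frac{13616}{3} \approx 4538.7$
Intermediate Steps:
$a{\left(n \right)} = \frac{19}{3} - \frac{n}{9}$ ($a{\left(n \right)} = - \frac{n - 57}{9} = - \frac{-57 + n}{9} = \frac{19}{3} - \frac{n}{9}$)
$a{\left(96 \right)} - \left(15509 - 20052\right) = \left(\frac{19}{3} - \frac{32}{3}\right) - \left(15509 - 20052\right) = - \frac{13}{3} - -4543 = - \frac{13}{3} + 4543 = \frac{13616}{3}$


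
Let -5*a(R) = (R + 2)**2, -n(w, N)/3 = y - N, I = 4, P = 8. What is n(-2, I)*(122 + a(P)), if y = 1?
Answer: 918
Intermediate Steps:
n(w, N) = -3 + 3*N (n(w, N) = -3*(1 - N) = -3 + 3*N)
a(R) = -(2 + R)**2/5 (a(R) = -(R + 2)**2/5 = -(2 + R)**2/5)
n(-2, I)*(122 + a(P)) = (-3 + 3*4)*(122 - (2 + 8)**2/5) = (-3 + 12)*(122 - 1/5*10**2) = 9*(122 - 1/5*100) = 9*(122 - 20) = 9*102 = 918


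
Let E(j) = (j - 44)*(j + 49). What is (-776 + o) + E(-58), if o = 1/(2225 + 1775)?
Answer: 568001/4000 ≈ 142.00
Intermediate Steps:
o = 1/4000 ≈ 0.00025000
E(j) = (-44 + j)*(49 + j)
(-776 + o) + E(-58) = (-776 + 1/4000) + (-2156 + (-58)**2 + 5*(-58)) = -3103999/4000 + (-2156 + 3364 - 290) = -3103999/4000 + 918 = 568001/4000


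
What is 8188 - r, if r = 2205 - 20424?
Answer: 26407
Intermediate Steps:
r = -18219
8188 - r = 8188 - 1*(-18219) = 8188 + 18219 = 26407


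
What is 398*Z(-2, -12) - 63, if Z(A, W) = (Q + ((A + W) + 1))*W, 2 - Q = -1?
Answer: 47697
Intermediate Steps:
Q = 3 (Q = 2 - 1*(-1) = 2 + 1 = 3)
Z(A, W) = W*(4 + A + W) (Z(A, W) = (3 + ((A + W) + 1))*W = (3 + (1 + A + W))*W = (4 + A + W)*W = W*(4 + A + W))
398*Z(-2, -12) - 63 = 398*(-12*(4 - 2 - 12)) - 63 = 398*(-12*(-10)) - 63 = 398*120 - 63 = 47760 - 63 = 47697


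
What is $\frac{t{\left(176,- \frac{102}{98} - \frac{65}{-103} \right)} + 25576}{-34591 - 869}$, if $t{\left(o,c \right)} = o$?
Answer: $- \frac{2146}{2955} \approx -0.72623$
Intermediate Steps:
$\frac{t{\left(176,- \frac{102}{98} - \frac{65}{-103} \right)} + 25576}{-34591 - 869} = \frac{176 + 25576}{-34591 - 869} = \frac{25752}{-35460} = 25752 \left(- \frac{1}{35460}\right) = - \frac{2146}{2955}$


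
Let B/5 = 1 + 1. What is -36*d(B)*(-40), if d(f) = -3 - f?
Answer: -18720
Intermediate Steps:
B = 10 (B = 5*(1 + 1) = 5*2 = 10)
-36*d(B)*(-40) = -36*(-3 - 1*10)*(-40) = -36*(-3 - 10)*(-40) = -36*(-13)*(-40) = 468*(-40) = -18720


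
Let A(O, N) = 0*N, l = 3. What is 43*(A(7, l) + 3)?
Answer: 129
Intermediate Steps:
A(O, N) = 0
43*(A(7, l) + 3) = 43*(0 + 3) = 43*3 = 129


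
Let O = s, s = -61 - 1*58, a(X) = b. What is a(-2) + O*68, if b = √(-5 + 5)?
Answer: -8092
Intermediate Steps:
b = 0 (b = √0 = 0)
a(X) = 0
s = -119 (s = -61 - 58 = -119)
O = -119
a(-2) + O*68 = 0 - 119*68 = 0 - 8092 = -8092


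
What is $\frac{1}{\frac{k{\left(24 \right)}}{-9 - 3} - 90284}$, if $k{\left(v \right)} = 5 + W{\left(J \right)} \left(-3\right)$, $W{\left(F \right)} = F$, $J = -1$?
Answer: $- \frac{3}{270854} \approx -1.1076 \cdot 10^{-5}$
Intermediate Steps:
$k{\left(v \right)} = 8$ ($k{\left(v \right)} = 5 - -3 = 5 + 3 = 8$)
$\frac{1}{\frac{k{\left(24 \right)}}{-9 - 3} - 90284} = \frac{1}{\frac{1}{-9 - 3} \cdot 8 - 90284} = \frac{1}{\frac{1}{-12} \cdot 8 - 90284} = \frac{1}{\left(- \frac{1}{12}\right) 8 - 90284} = \frac{1}{- \frac{2}{3} - 90284} = \frac{1}{- \frac{270854}{3}} = - \frac{3}{270854}$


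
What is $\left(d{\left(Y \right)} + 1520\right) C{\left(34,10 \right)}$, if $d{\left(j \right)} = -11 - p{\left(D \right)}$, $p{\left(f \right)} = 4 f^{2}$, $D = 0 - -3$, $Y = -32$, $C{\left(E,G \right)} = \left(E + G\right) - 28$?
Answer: $23568$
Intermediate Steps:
$C{\left(E,G \right)} = -28 + E + G$
$D = 3$ ($D = 0 + 3 = 3$)
$d{\left(j \right)} = -47$ ($d{\left(j \right)} = -11 - 4 \cdot 3^{2} = -11 - 4 \cdot 9 = -11 - 36 = -47$)
$\left(d{\left(Y \right)} + 1520\right) C{\left(34,10 \right)} = \left(-47 + 1520\right) \left(-28 + 34 + 10\right) = 1473 \cdot 16 = 23568$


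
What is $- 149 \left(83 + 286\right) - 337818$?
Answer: $-392799$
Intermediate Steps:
$- 149 \left(83 + 286\right) - 337818 = \left(-149\right) 369 - 337818 = -54981 - 337818 = -392799$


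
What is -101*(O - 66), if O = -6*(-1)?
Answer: 6060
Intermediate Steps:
O = 6
-101*(O - 66) = -101*(6 - 66) = -101*(-60) = 6060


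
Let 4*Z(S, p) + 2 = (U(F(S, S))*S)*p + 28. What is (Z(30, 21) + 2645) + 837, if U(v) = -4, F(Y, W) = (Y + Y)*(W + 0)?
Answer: 5717/2 ≈ 2858.5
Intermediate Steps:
F(Y, W) = 2*W*Y (F(Y, W) = (2*Y)*W = 2*W*Y)
Z(S, p) = 13/2 - S*p (Z(S, p) = -1/2 + ((-4*S)*p + 28)/4 = -1/2 + (-4*S*p + 28)/4 = -1/2 + (28 - 4*S*p)/4 = -1/2 + (7 - S*p) = 13/2 - S*p)
(Z(30, 21) + 2645) + 837 = ((13/2 - 1*30*21) + 2645) + 837 = ((13/2 - 630) + 2645) + 837 = (-1247/2 + 2645) + 837 = 4043/2 + 837 = 5717/2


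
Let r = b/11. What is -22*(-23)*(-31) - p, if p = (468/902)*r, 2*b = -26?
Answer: -77815204/4961 ≈ -15685.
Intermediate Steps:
b = -13 (b = (½)*(-26) = -13)
r = -13/11 ≈ -1.1818
p = -3042/4961 (p = (468/902)*(-13/11) = (468*(1/902))*(-13/11) = (234/451)*(-13/11) = -3042/4961 ≈ -0.61318)
-22*(-23)*(-31) - p = -22*(-23)*(-31) - 1*(-3042/4961) = 506*(-31) + 3042/4961 = -15686 + 3042/4961 = -77815204/4961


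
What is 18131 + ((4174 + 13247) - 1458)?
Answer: 34094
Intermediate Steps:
18131 + ((4174 + 13247) - 1458) = 18131 + (17421 - 1458) = 18131 + 15963 = 34094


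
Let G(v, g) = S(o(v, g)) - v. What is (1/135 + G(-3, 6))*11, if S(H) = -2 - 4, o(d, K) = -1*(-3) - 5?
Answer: -4444/135 ≈ -32.919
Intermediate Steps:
o(d, K) = -2 (o(d, K) = 3 - 5 = -2)
S(H) = -6
G(v, g) = -6 - v
(1/135 + G(-3, 6))*11 = (1/135 + (-6 - 1*(-3)))*11 = (1/135 + (-6 + 3))*11 = (1/135 - 3)*11 = -404/135*11 = -4444/135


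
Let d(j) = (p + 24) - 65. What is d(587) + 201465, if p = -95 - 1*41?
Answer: 201288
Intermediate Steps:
p = -136 (p = -95 - 41 = -136)
d(j) = -177 (d(j) = (-136 + 24) - 65 = -112 - 65 = -177)
d(587) + 201465 = -177 + 201465 = 201288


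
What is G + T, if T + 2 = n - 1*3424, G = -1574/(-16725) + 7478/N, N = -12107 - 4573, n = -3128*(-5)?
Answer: 37858637853/3099700 ≈ 12214.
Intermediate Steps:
n = 15640
N = -16680
G = -1097947/3099700 (G = -1574/(-16725) + 7478/(-16680) = -1574*(-1/16725) + 7478*(-1/16680) = 1574/16725 - 3739/8340 = -1097947/3099700 ≈ -0.35421)
T = 12214 (T = -2 + (15640 - 1*3424) = -2 + (15640 - 3424) = -2 + 12216 = 12214)
G + T = -1097947/3099700 + 12214 = 37858637853/3099700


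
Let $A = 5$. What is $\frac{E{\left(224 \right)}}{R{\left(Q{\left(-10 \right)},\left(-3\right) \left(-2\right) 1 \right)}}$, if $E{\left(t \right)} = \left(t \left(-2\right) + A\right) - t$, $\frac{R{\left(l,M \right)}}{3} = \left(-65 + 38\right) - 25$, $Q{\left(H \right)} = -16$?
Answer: $\frac{667}{156} \approx 4.2756$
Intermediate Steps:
$R{\left(l,M \right)} = -156$ ($R{\left(l,M \right)} = 3 \left(\left(-65 + 38\right) - 25\right) = 3 \left(-27 - 25\right) = 3 \left(-52\right) = -156$)
$E{\left(t \right)} = 5 - 3 t$ ($E{\left(t \right)} = \left(t \left(-2\right) + 5\right) - t = \left(- 2 t + 5\right) - t = \left(5 - 2 t\right) - t = 5 - 3 t$)
$\frac{E{\left(224 \right)}}{R{\left(Q{\left(-10 \right)},\left(-3\right) \left(-2\right) 1 \right)}} = \frac{5 - 672}{-156} = \left(5 - 672\right) \left(- \frac{1}{156}\right) = \left(-667\right) \left(- \frac{1}{156}\right) = \frac{667}{156}$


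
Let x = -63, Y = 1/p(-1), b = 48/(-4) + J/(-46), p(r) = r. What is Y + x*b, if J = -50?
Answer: 15790/23 ≈ 686.52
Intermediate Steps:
b = -251/23 (b = 48/(-4) - 50/(-46) = 48*(-1/4) - 50*(-1/46) = -12 + 25/23 = -251/23 ≈ -10.913)
Y = -1 (Y = 1/(-1) = -1)
Y + x*b = -1 - 63*(-251/23) = -1 + 15813/23 = 15790/23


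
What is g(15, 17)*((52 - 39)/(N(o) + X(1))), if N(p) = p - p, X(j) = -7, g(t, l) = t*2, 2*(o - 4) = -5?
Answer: -390/7 ≈ -55.714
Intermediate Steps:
o = 3/2 (o = 4 + (½)*(-5) = 4 - 5/2 = 3/2 ≈ 1.5000)
g(t, l) = 2*t
N(p) = 0
g(15, 17)*((52 - 39)/(N(o) + X(1))) = (2*15)*((52 - 39)/(0 - 7)) = 30*(13/(-7)) = 30*(13*(-⅐)) = 30*(-13/7) = -390/7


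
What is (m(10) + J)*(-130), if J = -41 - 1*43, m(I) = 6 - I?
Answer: 11440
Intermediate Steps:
J = -84 (J = -41 - 43 = -84)
(m(10) + J)*(-130) = ((6 - 1*10) - 84)*(-130) = ((6 - 10) - 84)*(-130) = (-4 - 84)*(-130) = -88*(-130) = 11440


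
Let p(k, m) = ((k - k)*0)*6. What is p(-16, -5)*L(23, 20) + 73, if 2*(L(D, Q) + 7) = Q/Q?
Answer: 73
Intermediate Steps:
L(D, Q) = -13/2 (L(D, Q) = -7 + (Q/Q)/2 = -7 + (½)*1 = -7 + ½ = -13/2)
p(k, m) = 0 (p(k, m) = (0*0)*6 = 0*6 = 0)
p(-16, -5)*L(23, 20) + 73 = 0*(-13/2) + 73 = 0 + 73 = 73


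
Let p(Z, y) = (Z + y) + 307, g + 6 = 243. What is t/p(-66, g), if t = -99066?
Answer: -49533/239 ≈ -207.25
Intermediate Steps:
g = 237 (g = -6 + 243 = 237)
p(Z, y) = 307 + Z + y
t/p(-66, g) = -99066/(307 - 66 + 237) = -99066/478 = -99066*1/478 = -49533/239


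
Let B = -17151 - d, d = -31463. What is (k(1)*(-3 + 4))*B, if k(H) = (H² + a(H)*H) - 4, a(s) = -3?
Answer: -85872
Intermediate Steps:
k(H) = -4 + H² - 3*H (k(H) = (H² - 3*H) - 4 = -4 + H² - 3*H)
B = 14312 (B = -17151 - 1*(-31463) = -17151 + 31463 = 14312)
(k(1)*(-3 + 4))*B = ((-4 + 1² - 3*1)*(-3 + 4))*14312 = ((-4 + 1 - 3)*1)*14312 = -6*1*14312 = -6*14312 = -85872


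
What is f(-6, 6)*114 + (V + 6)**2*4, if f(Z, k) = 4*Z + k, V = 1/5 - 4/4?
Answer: -48596/25 ≈ -1943.8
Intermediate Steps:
V = -4/5 (V = 1*(1/5) - 4*1/4 = 1/5 - 1 = -4/5 ≈ -0.80000)
f(Z, k) = k + 4*Z
f(-6, 6)*114 + (V + 6)**2*4 = (6 + 4*(-6))*114 + (-4/5 + 6)**2*4 = (6 - 24)*114 + (26/5)**2*4 = -18*114 + (676/25)*4 = -2052 + 2704/25 = -48596/25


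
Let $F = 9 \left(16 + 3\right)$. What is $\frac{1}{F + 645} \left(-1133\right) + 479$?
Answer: $\frac{389731}{816} \approx 477.61$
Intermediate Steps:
$F = 171$ ($F = 9 \cdot 19 = 171$)
$\frac{1}{F + 645} \left(-1133\right) + 479 = \frac{1}{171 + 645} \left(-1133\right) + 479 = \frac{1}{816} \left(-1133\right) + 479 = - \frac{1133}{816} + 479 = \frac{389731}{816}$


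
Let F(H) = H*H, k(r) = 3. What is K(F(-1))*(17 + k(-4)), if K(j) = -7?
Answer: -140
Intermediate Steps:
F(H) = H**2
K(F(-1))*(17 + k(-4)) = -7*(17 + 3) = -7*20 = -140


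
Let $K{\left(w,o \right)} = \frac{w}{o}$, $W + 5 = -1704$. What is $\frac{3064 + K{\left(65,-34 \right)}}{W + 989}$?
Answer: $- \frac{104111}{24480} \approx -4.2529$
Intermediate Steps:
$W = -1709$ ($W = -5 - 1704 = -1709$)
$\frac{3064 + K{\left(65,-34 \right)}}{W + 989} = \frac{3064 + \frac{65}{-34}}{-1709 + 989} = \frac{3064 + 65 \left(- \frac{1}{34}\right)}{-720} = \left(3064 - \frac{65}{34}\right) \left(- \frac{1}{720}\right) = \frac{104111}{34} \left(- \frac{1}{720}\right) = - \frac{104111}{24480}$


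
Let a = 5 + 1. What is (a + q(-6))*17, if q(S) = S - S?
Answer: 102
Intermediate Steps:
q(S) = 0
a = 6
(a + q(-6))*17 = (6 + 0)*17 = 6*17 = 102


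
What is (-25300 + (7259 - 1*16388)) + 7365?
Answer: -27064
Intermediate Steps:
(-25300 + (7259 - 1*16388)) + 7365 = (-25300 + (7259 - 16388)) + 7365 = (-25300 - 9129) + 7365 = -34429 + 7365 = -27064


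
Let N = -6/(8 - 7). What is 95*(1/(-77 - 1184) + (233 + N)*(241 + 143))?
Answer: 10442290465/1261 ≈ 8.2810e+6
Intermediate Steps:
N = -6 (N = -6/1 = 1*(-6) = -6)
95*(1/(-77 - 1184) + (233 + N)*(241 + 143)) = 95*(1/(-77 - 1184) + (233 - 6)*(241 + 143)) = 95*(1/(-1261) + 227*384) = 95*(-1/1261 + 87168) = 95*(109918847/1261) = 10442290465/1261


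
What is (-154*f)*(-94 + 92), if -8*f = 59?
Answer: -4543/2 ≈ -2271.5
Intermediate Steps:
f = -59/8 (f = -⅛*59 = -59/8 ≈ -7.3750)
(-154*f)*(-94 + 92) = (-154*(-59/8))*(-94 + 92) = (4543/4)*(-2) = -4543/2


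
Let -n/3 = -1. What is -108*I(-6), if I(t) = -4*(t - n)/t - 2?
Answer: 864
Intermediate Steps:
n = 3 (n = -3*(-1) = 3)
I(t) = -2 - 4*(-3 + t)/t (I(t) = -4*(t - 1*3)/t - 2 = -4*(t - 3)/t - 2 = -4*(-3 + t)/t - 2 = -2 - 4*(-3 + t)/t)
-108*I(-6) = -108*(-6 + 12/(-6)) = -108*(-6 + 12*(-⅙)) = -108*(-6 - 2) = -108*(-8) = 864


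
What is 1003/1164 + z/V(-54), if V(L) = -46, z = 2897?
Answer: -1662985/26772 ≈ -62.117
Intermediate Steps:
1003/1164 + z/V(-54) = 1003/1164 + 2897/(-46) = 1003*(1/1164) + 2897*(-1/46) = 1003/1164 - 2897/46 = -1662985/26772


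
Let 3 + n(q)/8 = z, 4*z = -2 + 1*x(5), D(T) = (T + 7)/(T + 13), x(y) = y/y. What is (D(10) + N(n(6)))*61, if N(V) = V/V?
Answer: 2440/23 ≈ 106.09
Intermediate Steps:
x(y) = 1
D(T) = (7 + T)/(13 + T)
z = -1/4 (z = (-2 + 1*1)/4 = (-2 + 1)/4 = (1/4)*(-1) = -1/4 ≈ -0.25000)
n(q) = -26 (n(q) = -24 + 8*(-1/4) = -24 - 2 = -26)
N(V) = 1
(D(10) + N(n(6)))*61 = ((7 + 10)/(13 + 10) + 1)*61 = (17/23 + 1)*61 = (40/23)*61 = 2440/23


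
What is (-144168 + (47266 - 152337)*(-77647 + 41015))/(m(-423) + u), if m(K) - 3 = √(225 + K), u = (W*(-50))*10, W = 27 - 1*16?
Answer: -21156945421888/30217207 - 11546450112*I*√22/30217207 ≈ -7.0016e+5 - 1792.3*I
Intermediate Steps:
W = 11 (W = 27 - 16 = 11)
u = -5500 (u = (11*(-50))*10 = -550*10 = -5500)
m(K) = 3 + √(225 + K)
(-144168 + (47266 - 152337)*(-77647 + 41015))/(m(-423) + u) = (-144168 + (47266 - 152337)*(-77647 + 41015))/((3 + √(225 - 423)) - 5500) = (-144168 - 105071*(-36632))/((3 + √(-198)) - 5500) = (-144168 + 3848960872)/((3 + 3*I*√22) - 5500) = 3848816704/(-5497 + 3*I*√22)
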